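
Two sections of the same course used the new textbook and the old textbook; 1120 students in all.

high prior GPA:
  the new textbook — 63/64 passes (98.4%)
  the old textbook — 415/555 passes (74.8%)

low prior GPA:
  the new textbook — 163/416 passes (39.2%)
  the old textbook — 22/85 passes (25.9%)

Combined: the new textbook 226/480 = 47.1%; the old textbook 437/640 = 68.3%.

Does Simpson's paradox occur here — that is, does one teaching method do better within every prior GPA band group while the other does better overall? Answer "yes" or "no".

Within each prior GPA band level (high prior GPA 98.4% vs 74.8%; low prior GPA 39.2% vs 25.9%), the new textbook has the higher rate every time. Pooled: 47.1% vs 68.3% — the old textbook has the higher rate overall. The two comparisons disagree.

yes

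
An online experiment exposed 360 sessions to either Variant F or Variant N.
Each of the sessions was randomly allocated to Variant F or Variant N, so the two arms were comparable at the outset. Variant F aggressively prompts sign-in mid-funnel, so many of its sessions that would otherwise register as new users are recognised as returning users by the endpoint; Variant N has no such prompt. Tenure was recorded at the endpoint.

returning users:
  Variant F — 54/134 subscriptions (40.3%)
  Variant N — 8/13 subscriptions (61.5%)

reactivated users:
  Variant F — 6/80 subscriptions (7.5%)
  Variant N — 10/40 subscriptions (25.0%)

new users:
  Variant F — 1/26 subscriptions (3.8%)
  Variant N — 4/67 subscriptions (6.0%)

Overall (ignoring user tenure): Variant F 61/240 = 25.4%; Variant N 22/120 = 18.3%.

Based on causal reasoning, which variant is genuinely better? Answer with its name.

Because the variant influences user tenure, user tenure is a post-treatment mediator, not a confounder. Stratifying on it would bias the estimate; the causal effect is the crude pooled difference.
Pooled: Variant F 25.4% vs Variant N 18.3%; Variant F is higher overall.

Variant F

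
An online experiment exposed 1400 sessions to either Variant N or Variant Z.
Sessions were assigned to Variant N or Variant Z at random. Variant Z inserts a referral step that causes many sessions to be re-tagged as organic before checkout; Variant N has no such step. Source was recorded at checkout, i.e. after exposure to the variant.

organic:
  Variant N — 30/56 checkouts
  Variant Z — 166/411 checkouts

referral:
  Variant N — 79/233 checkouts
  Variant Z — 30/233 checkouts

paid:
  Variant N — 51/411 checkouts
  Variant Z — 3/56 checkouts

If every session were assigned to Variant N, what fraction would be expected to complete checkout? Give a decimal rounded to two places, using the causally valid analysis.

Within every traffic source level Variant N has the higher rate, yet pooled Variant Z does — Simpson's reversal.
Traffic source here is a post-treatment variable shaped by the variant; conditioning on it would introduce bias rather than remove it. The overall comparison is the causal one.
So P(outcome | do(Variant N)) is just the pooled rate for Variant N: 160/700 = 0.229.

0.23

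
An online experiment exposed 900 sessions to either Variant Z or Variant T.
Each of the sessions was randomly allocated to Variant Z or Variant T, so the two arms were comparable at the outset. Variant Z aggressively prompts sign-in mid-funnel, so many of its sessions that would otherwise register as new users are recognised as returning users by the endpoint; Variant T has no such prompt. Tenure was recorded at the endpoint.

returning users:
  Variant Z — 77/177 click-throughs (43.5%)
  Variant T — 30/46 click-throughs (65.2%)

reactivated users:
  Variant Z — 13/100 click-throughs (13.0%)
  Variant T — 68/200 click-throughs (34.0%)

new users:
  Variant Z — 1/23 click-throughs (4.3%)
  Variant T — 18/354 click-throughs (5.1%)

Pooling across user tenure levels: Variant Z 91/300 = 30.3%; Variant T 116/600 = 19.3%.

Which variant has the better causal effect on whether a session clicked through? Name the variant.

Variant Z

Because the variant influences user tenure, user tenure is a post-treatment mediator, not a confounder. Stratifying on it would bias the estimate; the causal effect is the crude pooled difference.
Pooled: Variant Z 30.3% vs Variant T 19.3%; Variant Z is higher overall.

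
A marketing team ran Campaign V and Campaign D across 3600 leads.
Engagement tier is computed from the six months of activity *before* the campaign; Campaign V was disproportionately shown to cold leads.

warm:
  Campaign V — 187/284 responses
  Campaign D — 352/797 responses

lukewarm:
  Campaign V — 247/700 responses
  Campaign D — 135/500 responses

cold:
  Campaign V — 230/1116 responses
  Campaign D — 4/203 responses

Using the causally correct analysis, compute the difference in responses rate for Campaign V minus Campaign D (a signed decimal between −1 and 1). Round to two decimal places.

Here engagement tier is a common cause — it drives both which campaign a case falls under and the outcome. The crude comparison mixes populations; the stratum-specific rates are the causally relevant ones.
Adjusting over the population distribution of engagement tier: 0.300·(0.658−0.442) + 0.333·(0.353−0.270) + 0.366·(0.206−0.020) = +0.161.

+0.16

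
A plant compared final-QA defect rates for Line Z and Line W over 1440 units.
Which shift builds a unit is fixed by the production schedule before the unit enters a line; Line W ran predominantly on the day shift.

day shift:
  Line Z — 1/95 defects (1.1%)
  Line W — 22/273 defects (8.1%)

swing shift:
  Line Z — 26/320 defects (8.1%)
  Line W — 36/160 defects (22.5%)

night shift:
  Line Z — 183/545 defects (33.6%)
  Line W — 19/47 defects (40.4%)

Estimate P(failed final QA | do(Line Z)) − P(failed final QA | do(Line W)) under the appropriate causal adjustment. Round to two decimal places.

-0.09

The imbalance in shift arose from how units were allocated, not from anything the line did; and shift independently affects the outcome. The pooled gap is confounded — condition on shift.
Adjusting over the population distribution of shift: 0.256·(0.011−0.081) + 0.333·(0.081−0.225) + 0.411·(0.336−0.404) = -0.094.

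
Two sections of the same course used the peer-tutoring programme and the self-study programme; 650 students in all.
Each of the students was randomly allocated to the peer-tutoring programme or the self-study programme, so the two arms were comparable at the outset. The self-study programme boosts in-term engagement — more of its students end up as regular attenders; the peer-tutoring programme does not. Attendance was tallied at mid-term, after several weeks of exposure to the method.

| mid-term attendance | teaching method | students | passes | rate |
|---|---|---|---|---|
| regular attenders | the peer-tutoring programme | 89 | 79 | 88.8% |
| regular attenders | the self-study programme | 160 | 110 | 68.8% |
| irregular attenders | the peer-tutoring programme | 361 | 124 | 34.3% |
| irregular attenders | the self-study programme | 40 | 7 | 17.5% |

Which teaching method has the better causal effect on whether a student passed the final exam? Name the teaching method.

the self-study programme

Mid-term attendance lies on the pathway teaching method → mid-term attendance → outcome, so adjusting for it blocks the indirect effect. For the total causal effect of teaching method, use the unadjusted pooled rates.
Pooled: the peer-tutoring programme 45.1% vs the self-study programme 58.5%; the self-study programme is higher overall.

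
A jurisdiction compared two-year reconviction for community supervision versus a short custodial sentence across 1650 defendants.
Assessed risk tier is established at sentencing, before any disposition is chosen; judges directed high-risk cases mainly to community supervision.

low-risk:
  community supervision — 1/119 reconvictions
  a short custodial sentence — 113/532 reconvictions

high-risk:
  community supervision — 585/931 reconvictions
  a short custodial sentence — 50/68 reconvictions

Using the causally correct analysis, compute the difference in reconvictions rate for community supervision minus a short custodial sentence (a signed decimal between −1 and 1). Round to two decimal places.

The assessed risk tier-specific comparison favours community supervision throughout, but the pooled figures favour a short custodial sentence. The question is whether to condition on assessed risk tier.
Assessed risk tier differs across dispositions for reasons unrelated to any effect of the disposition itself, and it separately predicts the outcome — a classic confounder. We must compare within assessed risk tier levels.
Adjusting over the population distribution of assessed risk tier: 0.395·(0.008−0.212) + 0.605·(0.628−0.735) = -0.145.

-0.15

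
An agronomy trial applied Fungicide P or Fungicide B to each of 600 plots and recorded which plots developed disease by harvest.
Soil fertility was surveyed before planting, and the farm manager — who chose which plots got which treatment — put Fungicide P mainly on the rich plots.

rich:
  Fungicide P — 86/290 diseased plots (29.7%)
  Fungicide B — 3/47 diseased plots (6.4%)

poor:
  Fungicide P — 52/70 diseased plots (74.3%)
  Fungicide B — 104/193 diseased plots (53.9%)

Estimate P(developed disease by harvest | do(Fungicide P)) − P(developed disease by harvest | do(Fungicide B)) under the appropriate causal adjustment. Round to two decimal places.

Here soil fertility is a common cause — it drives both which fungicide a case falls under and the outcome. The crude comparison mixes populations; the stratum-specific rates are the causally relevant ones.
Adjusting over the population distribution of soil fertility: 0.562·(0.297−0.064) + 0.438·(0.743−0.539) = +0.220.

+0.22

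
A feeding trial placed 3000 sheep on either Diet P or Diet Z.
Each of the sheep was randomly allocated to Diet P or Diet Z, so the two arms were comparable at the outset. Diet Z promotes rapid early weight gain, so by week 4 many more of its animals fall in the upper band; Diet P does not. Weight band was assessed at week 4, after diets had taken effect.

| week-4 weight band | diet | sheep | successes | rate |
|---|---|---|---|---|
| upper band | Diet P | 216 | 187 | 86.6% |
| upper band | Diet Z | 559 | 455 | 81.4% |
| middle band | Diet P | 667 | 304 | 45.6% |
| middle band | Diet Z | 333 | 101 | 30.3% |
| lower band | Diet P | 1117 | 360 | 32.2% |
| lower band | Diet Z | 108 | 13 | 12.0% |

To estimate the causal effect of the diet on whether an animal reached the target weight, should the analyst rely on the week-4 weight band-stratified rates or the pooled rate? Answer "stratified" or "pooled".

Week-4 weight band is recorded after the diet and is itself shifted by it — it sits on the causal path from diet to outcome. Conditioning on a mediator would strip out part of the effect we want; the pooled comparison gives the total causal effect.
Pooled: Diet P 42.5% vs Diet Z 56.9%; Diet Z is higher overall.

pooled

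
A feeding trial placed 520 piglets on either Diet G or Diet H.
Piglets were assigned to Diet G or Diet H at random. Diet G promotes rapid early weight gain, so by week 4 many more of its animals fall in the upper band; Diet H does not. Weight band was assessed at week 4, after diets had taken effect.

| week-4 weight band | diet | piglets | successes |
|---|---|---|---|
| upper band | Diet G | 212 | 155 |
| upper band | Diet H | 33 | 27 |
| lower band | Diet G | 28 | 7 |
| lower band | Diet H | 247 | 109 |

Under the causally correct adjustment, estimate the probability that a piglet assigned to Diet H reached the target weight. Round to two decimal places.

Within every week-4 weight band level Diet H has the higher rate, yet pooled Diet G does — Simpson's reversal.
Week-4 weight band here is a post-treatment variable shaped by the diet; conditioning on it would introduce bias rather than remove it. The overall comparison is the causal one.
So P(outcome | do(Diet H)) is just the pooled rate for Diet H: 136/280 = 0.486.

0.49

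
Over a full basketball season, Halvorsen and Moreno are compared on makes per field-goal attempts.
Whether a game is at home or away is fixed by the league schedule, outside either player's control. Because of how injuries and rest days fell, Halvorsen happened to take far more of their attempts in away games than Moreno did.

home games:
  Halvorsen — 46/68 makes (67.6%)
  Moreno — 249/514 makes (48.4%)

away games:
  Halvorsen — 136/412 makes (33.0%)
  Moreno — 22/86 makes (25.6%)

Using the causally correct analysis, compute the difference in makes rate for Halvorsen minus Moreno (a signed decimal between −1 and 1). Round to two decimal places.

+0.14

Within every game venue level Halvorsen has the higher rate, yet pooled Moreno does — Simpson's reversal.
Here game venue is a common cause — it drives both which player a case falls under and the outcome. The crude comparison mixes populations; the stratum-specific rates are the causally relevant ones.
Adjusting over the population distribution of game venue: 0.539·(0.676−0.484) + 0.461·(0.330−0.256) = +0.138.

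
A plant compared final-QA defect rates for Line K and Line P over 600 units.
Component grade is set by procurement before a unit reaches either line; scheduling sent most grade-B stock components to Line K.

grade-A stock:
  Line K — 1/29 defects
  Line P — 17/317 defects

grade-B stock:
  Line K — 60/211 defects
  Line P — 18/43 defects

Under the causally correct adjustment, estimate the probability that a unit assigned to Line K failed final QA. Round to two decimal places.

0.14

The imbalance in component grade arose from how units were allocated, not from anything the line did; and component grade independently affects the outcome. The pooled gap is confounded — condition on component grade.
Standardising Line K to the population component grade mix: 0.577·1/29 + 0.423·60/211 = 0.140.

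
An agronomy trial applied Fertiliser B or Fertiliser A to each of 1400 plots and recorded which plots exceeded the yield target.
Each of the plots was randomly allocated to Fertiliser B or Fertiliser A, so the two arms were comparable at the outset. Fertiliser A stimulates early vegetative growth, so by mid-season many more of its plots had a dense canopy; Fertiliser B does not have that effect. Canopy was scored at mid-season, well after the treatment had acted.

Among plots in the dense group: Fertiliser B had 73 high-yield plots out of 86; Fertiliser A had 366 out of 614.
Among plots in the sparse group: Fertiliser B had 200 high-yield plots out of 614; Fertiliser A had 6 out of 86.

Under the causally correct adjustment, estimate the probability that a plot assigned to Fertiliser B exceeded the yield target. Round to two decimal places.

The distribution of mid-season canopy is itself part of what the fertiliser does — it is an intermediate outcome. Holding it fixed would remove that part of the effect; the total effect is the pooled difference.
So P(outcome | do(Fertiliser B)) is just the pooled rate for Fertiliser B: 273/700 = 0.390.

0.39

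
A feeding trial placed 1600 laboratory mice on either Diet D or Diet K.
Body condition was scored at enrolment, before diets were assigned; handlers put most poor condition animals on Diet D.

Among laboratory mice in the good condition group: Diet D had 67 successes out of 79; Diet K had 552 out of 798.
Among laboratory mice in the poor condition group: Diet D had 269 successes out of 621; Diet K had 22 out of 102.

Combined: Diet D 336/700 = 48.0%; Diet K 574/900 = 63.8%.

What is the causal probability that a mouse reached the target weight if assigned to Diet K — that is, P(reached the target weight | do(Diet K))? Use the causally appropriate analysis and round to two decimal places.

The stratified and pooled comparisons disagree (Diet D wins within each starting body condition; Diet K wins overall), so the answer turns on the causal role of starting body condition.
Starting body condition differs across diets for reasons unrelated to any effect of the diet itself, and it separately predicts the outcome — a classic confounder. We must compare within starting body condition levels.
Standardising Diet K to the population starting body condition mix: 0.548·552/798 + 0.452·22/102 = 0.477.

0.48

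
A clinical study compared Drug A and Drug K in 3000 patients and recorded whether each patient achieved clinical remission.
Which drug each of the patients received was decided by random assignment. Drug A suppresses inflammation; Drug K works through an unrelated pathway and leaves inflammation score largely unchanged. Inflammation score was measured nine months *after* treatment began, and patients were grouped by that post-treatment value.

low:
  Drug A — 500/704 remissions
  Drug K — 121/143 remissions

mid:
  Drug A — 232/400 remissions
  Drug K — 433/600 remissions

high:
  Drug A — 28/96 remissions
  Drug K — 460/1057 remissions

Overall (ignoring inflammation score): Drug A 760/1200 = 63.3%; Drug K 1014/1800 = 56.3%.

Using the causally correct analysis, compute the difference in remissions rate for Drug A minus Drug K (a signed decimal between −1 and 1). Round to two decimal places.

+0.07

Inflammation score here is a post-treatment variable shaped by the drug; conditioning on it would introduce bias rather than remove it. The overall comparison is the causal one.
The causal difference is the pooled difference: 0.633 − 0.563 = +0.070.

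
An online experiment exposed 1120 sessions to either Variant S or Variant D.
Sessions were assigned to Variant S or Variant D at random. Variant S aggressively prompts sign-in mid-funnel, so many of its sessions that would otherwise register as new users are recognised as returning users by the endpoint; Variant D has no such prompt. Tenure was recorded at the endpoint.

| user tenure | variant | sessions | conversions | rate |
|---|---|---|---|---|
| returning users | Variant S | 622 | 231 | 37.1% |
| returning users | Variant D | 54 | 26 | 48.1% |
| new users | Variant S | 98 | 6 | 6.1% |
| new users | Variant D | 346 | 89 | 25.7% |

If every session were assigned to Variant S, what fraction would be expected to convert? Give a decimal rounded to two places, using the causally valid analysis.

User tenure is recorded after the variant and is itself shifted by it — it sits on the causal path from variant to outcome. Conditioning on a mediator would strip out part of the effect we want; the pooled comparison gives the total causal effect.
So P(outcome | do(Variant S)) is just the pooled rate for Variant S: 237/720 = 0.329.

0.33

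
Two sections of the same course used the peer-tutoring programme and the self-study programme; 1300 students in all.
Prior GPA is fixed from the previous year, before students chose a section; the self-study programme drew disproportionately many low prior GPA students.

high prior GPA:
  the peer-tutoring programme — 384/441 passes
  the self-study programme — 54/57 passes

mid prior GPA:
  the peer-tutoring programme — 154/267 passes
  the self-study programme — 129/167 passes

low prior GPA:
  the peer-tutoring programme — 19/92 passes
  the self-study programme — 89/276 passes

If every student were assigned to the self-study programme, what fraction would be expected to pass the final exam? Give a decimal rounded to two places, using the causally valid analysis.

0.71

The imbalance in prior GPA band arose from how students were allocated, not from anything the teaching method did; and prior GPA band independently affects the outcome. The pooled gap is confounded — condition on prior GPA band.
Standardising the self-study programme to the population prior GPA band mix: 0.383·54/57 + 0.334·129/167 + 0.283·89/276 = 0.712.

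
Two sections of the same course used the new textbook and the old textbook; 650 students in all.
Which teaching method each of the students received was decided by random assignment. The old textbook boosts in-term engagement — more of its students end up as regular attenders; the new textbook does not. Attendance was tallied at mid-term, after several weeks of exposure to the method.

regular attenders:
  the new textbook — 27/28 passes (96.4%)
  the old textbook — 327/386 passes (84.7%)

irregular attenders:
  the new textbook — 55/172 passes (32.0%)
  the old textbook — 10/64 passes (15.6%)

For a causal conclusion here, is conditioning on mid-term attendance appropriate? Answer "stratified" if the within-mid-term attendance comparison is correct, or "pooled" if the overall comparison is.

pooled

The stratified and pooled comparisons disagree (the new textbook wins within each mid-term attendance; the old textbook wins overall), so the answer turns on the causal role of mid-term attendance.
Mid-term attendance is downstream of the teaching method. One should not condition on a consequence of treatment, so the overall rates are the right comparison.
Pooled: the new textbook 41.0% vs the old textbook 74.9%; the old textbook is higher overall.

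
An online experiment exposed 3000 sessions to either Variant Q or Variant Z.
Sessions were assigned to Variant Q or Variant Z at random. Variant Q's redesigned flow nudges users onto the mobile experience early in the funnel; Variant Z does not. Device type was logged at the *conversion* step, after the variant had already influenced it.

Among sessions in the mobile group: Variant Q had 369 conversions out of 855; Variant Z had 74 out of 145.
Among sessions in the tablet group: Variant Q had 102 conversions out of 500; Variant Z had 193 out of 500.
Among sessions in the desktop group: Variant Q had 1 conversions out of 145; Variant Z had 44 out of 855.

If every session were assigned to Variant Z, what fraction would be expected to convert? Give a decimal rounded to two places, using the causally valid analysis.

Device type lies on the pathway variant → device type → outcome, so adjusting for it blocks the indirect effect. For the total causal effect of variant, use the unadjusted pooled rates.
So P(outcome | do(Variant Z)) is just the pooled rate for Variant Z: 311/1500 = 0.207.

0.21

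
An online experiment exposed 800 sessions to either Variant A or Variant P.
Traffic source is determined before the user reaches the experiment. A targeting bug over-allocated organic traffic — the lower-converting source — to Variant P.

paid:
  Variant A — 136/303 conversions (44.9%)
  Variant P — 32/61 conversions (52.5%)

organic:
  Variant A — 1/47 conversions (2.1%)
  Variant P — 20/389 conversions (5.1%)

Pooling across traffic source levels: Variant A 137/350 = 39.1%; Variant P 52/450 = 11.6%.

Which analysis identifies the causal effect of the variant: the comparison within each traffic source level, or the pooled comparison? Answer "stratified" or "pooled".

Variant P is higher inside every traffic source stratum but Variant A is higher in aggregate. Whether to stratify depends on how traffic source relates to the variant.
Traffic source satisfies the back-door criterion: it is not a descendant of the variant, and it blocks the spurious path from variant to outcome. Adjusting for it (i.e., using the within-traffic source rates) gives the causal effect.
Within each level — paid: 44.9% vs 52.5%; organic: 2.1% vs 5.1% — Variant P is higher every time.

stratified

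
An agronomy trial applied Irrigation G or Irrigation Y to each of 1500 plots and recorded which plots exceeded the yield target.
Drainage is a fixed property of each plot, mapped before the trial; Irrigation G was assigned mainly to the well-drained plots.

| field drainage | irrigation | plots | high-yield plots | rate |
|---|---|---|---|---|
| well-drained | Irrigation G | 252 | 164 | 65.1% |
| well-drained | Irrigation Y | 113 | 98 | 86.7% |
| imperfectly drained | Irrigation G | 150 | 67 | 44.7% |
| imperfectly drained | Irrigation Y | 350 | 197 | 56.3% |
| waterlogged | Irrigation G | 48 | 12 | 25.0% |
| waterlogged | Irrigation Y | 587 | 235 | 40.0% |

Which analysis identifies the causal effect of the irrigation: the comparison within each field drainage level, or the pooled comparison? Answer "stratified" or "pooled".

stratified

Since field drainage is a pre-existing factor (not a product of the irrigation) and it affects the outcome on its own, it is a confounder. The stratified rates, not the pooled rate, identify the causal effect.
Within each level — well-drained: 65.1% vs 86.7%; imperfectly drained: 44.7% vs 56.3%; waterlogged: 25.0% vs 40.0% — Irrigation Y is higher every time.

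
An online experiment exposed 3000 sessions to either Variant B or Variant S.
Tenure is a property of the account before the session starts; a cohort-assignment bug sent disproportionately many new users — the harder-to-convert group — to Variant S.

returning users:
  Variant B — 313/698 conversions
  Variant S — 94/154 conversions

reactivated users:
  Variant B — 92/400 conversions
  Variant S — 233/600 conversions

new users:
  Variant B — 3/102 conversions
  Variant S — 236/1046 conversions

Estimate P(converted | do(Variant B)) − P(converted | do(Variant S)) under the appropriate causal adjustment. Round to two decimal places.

User tenure is set before the variant has any effect — it is not caused by the variant — and it independently drives the outcome. That makes it a confounder, so the causal comparison is within user tenure levels.
Adjusting over the population distribution of user tenure: 0.284·(0.448−0.610) + 0.333·(0.230−0.388) + 0.383·(0.029−0.226) = -0.174.

-0.17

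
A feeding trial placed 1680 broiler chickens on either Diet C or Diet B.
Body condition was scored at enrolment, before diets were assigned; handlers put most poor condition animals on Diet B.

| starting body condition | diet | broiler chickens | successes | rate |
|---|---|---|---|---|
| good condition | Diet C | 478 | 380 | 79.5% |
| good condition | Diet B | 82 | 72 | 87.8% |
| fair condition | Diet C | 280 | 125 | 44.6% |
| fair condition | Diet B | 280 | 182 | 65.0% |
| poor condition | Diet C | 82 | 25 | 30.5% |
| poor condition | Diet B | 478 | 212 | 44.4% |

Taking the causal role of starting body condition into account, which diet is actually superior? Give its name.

Diet B

Within every starting body condition level Diet B has the higher rate, yet pooled Diet C does — Simpson's reversal.
Starting body condition is set before the diet has any effect — it is not caused by the diet — and it independently drives the outcome. That makes it a confounder, so the causal comparison is within starting body condition levels.
Within each level — good condition: 79.5% vs 87.8%; fair condition: 44.6% vs 65.0%; poor condition: 30.5% vs 44.4% — Diet B is higher every time.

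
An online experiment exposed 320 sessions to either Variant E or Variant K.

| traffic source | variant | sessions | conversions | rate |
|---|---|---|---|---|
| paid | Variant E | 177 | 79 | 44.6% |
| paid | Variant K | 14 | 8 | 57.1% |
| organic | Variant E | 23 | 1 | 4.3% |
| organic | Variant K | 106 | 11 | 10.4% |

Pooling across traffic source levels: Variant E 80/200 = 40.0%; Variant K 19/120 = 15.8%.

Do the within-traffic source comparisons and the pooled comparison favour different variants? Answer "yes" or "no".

yes

Within each traffic source level (paid 44.6% vs 57.1%; organic 4.3% vs 10.4%), Variant K has the higher rate every time. Pooled: 40.0% vs 15.8% — Variant E has the higher rate overall. The two comparisons disagree.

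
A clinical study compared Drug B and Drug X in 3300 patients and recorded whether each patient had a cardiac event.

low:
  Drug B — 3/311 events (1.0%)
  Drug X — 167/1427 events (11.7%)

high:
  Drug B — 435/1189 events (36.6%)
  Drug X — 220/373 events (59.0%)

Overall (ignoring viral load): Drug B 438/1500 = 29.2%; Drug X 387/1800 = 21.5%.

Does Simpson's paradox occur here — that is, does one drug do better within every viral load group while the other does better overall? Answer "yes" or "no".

yes

Within each viral load level (low 1.0% vs 11.7%; high 36.6% vs 59.0%), Drug B has the lower rate every time. Pooled: 29.2% vs 21.5% — Drug X has the lower rate overall. The two comparisons disagree.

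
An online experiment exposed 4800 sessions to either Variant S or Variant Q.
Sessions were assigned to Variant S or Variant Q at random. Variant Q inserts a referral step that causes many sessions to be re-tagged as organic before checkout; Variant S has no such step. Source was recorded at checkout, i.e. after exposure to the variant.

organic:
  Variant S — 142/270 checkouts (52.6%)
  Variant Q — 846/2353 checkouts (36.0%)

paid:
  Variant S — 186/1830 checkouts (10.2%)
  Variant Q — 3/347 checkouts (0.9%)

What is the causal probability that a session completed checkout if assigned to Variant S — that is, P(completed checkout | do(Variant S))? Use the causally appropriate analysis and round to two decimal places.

Because the variant influences traffic source, traffic source is a post-treatment mediator, not a confounder. Stratifying on it would bias the estimate; the causal effect is the crude pooled difference.
So P(outcome | do(Variant S)) is just the pooled rate for Variant S: 328/2100 = 0.156.

0.16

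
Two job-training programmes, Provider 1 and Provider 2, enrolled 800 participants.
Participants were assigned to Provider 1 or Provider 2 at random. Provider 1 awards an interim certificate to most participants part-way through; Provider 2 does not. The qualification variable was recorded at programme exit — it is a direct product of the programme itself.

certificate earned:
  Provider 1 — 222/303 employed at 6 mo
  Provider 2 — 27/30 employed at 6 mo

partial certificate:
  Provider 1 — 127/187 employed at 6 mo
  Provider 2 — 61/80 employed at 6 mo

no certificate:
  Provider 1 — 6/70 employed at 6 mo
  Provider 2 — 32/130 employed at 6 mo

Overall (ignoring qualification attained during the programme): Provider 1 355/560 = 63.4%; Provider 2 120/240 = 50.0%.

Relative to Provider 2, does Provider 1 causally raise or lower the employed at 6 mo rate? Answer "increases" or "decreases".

Within every qualification attained during the programme level Provider 2 has the higher rate, yet pooled Provider 1 does — Simpson's reversal.
Because the programme influences qualification attained during the programme, qualification attained during the programme is a post-treatment mediator, not a confounder. Stratifying on it would bias the estimate; the causal effect is the crude pooled difference.
Pooled: Provider 1 63.4% vs Provider 2 50.0%; Provider 1 is higher overall.

increases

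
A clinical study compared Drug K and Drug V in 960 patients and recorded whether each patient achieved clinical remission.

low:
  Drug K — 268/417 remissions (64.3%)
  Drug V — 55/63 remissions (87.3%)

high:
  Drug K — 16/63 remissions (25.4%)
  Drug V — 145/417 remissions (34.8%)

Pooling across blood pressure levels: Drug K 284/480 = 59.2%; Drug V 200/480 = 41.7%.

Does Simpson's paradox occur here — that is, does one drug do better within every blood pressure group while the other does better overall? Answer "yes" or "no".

yes

Within each blood pressure level (low 64.3% vs 87.3%; high 25.4% vs 34.8%), Drug V has the higher rate every time. Pooled: 59.2% vs 41.7% — Drug K has the higher rate overall. The two comparisons disagree.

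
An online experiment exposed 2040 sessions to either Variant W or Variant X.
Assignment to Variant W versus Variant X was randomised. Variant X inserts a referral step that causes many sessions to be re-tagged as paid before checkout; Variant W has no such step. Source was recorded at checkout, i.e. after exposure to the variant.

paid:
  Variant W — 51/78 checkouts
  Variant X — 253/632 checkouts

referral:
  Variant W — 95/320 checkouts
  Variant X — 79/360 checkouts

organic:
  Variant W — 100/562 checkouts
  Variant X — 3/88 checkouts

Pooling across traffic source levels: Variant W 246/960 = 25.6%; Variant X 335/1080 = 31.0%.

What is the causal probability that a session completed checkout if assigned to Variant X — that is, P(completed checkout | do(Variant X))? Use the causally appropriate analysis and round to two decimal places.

The traffic source-specific comparison favours Variant W throughout, but the pooled figures favour Variant X. The question is whether to condition on traffic source.
Traffic source lies on the pathway variant → traffic source → outcome, so adjusting for it blocks the indirect effect. For the total causal effect of variant, use the unadjusted pooled rates.
So P(outcome | do(Variant X)) is just the pooled rate for Variant X: 335/1080 = 0.310.

0.31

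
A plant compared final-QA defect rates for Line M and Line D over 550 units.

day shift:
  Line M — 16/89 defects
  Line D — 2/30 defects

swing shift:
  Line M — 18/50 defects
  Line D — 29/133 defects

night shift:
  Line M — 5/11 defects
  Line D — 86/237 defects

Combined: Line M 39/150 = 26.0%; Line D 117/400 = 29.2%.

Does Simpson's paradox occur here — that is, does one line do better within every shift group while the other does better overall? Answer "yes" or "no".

yes

Within each shift level (day shift 18.0% vs 6.7%; swing shift 36.0% vs 21.8%; night shift 45.5% vs 36.3%), Line D has the lower rate every time. Pooled: 26.0% vs 29.2% — Line M has the lower rate overall. The two comparisons disagree.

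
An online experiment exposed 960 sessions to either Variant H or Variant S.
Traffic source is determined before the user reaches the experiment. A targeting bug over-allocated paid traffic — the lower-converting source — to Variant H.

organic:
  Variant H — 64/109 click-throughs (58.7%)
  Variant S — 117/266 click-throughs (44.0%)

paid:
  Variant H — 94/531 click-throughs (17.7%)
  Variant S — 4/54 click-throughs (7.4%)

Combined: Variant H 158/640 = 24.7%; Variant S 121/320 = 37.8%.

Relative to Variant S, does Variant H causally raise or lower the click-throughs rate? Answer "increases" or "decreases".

increases

Since traffic source is a pre-existing factor (not a product of the variant) and it affects the outcome on its own, it is a confounder. The stratified rates, not the pooled rate, identify the causal effect.
Within each level — organic: 58.7% vs 44.0%; paid: 17.7% vs 7.4% — Variant H is higher every time.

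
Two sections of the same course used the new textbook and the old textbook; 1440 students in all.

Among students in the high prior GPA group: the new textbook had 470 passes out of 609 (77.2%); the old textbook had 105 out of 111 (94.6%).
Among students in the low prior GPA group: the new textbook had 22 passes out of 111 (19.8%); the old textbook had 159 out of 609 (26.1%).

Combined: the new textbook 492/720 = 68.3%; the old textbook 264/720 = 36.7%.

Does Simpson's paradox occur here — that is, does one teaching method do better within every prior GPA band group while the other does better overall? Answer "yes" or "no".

Within each prior GPA band level (high prior GPA 77.2% vs 94.6%; low prior GPA 19.8% vs 26.1%), the old textbook has the higher rate every time. Pooled: 68.3% vs 36.7% — the new textbook has the higher rate overall. The two comparisons disagree.

yes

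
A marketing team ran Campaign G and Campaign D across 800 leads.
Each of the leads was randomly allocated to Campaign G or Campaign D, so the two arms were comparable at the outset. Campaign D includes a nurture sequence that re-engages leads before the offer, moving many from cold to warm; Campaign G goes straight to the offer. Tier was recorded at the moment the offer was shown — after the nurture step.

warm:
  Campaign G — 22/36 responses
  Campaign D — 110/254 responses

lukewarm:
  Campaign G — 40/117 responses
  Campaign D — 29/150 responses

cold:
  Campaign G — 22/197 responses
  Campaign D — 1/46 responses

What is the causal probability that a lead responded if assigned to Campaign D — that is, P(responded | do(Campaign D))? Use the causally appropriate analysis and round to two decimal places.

0.31

The engagement tier-specific comparison favours Campaign G throughout, but the pooled figures favour Campaign D. The question is whether to condition on engagement tier.
Engagement tier is recorded after the campaign and is itself shifted by it — it sits on the causal path from campaign to outcome. Conditioning on a mediator would strip out part of the effect we want; the pooled comparison gives the total causal effect.
So P(outcome | do(Campaign D)) is just the pooled rate for Campaign D: 140/450 = 0.311.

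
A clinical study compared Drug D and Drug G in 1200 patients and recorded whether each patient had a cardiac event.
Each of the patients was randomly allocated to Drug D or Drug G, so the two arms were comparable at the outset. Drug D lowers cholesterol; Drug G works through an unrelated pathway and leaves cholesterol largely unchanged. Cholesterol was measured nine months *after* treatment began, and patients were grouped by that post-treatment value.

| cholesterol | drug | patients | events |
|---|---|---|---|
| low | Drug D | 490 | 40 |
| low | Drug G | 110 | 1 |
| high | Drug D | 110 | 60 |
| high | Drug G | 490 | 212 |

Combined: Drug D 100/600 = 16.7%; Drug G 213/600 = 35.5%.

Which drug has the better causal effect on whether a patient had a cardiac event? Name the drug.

The stratified and pooled comparisons disagree (Drug G wins within each cholesterol; Drug D wins overall), so the answer turns on the causal role of cholesterol.
Cholesterol is recorded after the drug and is itself shifted by it — it sits on the causal path from drug to outcome. Conditioning on a mediator would strip out part of the effect we want; the pooled comparison gives the total causal effect.
Pooled: Drug D 16.7% vs Drug G 35.5%; Drug D is lower overall.

Drug D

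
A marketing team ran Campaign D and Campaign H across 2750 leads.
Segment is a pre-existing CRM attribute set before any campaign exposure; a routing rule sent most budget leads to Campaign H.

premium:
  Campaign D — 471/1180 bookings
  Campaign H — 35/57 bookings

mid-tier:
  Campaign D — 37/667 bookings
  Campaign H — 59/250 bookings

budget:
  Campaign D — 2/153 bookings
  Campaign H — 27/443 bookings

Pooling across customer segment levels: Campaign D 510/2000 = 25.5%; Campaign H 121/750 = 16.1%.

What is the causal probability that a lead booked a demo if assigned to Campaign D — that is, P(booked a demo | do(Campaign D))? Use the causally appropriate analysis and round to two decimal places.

The customer segment-specific comparison favours Campaign H throughout, but the pooled figures favour Campaign D. The question is whether to condition on customer segment.
Customer segment satisfies the back-door criterion: it is not a descendant of the campaign, and it blocks the spurious path from campaign to outcome. Adjusting for it (i.e., using the within-customer segment rates) gives the causal effect.
Standardising Campaign D to the population customer segment mix: 0.450·471/1180 + 0.333·37/667 + 0.217·2/153 = 0.201.

0.20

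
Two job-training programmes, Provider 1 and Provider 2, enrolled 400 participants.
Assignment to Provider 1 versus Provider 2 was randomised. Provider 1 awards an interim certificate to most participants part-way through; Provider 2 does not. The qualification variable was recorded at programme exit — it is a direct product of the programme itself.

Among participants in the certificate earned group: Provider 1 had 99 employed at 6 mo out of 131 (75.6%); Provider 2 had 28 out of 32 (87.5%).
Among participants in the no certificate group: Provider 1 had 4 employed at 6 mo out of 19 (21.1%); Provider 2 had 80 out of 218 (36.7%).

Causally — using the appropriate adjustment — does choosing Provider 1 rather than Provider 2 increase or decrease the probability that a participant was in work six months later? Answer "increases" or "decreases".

The stratified and pooled comparisons disagree (Provider 2 wins within each qualification attained during the programme; Provider 1 wins overall), so the answer turns on the causal role of qualification attained during the programme.
The distribution of qualification attained during the programme is itself part of what the programme does — it is an intermediate outcome. Holding it fixed would remove that part of the effect; the total effect is the pooled difference.
Pooled: Provider 1 68.7% vs Provider 2 43.2%; Provider 1 is higher overall.

increases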